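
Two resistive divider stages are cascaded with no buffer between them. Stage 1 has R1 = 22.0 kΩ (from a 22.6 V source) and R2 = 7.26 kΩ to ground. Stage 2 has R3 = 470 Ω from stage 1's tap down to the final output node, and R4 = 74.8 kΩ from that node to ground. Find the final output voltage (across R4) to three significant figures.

Stage 2 presents R3+R4 = 75270 Ω as a load on stage 1's tap.
Stage 1's lower leg becomes R2‖(R3+R4) = 6621 Ω, so V_mid = 22.6 × 6621/28620 = 5.228 V.
Stage 2 is itself unloaded: V_out = V_mid × R4/(R3+R4) = 5.228 × 74800/75270 = 5.20 V.

V_out ≈ 5.20 V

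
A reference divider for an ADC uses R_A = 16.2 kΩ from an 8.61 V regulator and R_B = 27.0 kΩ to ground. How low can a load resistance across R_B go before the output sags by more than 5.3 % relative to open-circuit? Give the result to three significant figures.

R_L(min) ≈ 181 kΩ

Output resistance R_th = R_A‖R_B = (16.2 × 27.0)/43.20 = 10.12 kΩ.
The fractional drop is R_th/(R_th + R_L); requiring this ≤ 0.0530 gives R_L ≥ R_th(1/0.0530 − 1) = 10.12 × 17.87 = 181 kΩ.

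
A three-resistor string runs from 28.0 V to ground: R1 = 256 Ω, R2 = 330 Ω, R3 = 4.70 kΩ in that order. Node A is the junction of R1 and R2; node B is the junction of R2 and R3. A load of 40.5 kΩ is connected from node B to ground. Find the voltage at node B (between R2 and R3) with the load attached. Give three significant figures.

At node B, R3 is in parallel with the load: R3‖R_L = 4211 Ω.
Below node A the resistance is R2 + (R3‖R_L) = 4541 Ω, so V_A = 28.0 × 4541/4797 = 26.51 V.
Then V_B = V_A × (R3‖R_L)/(R2 + R3‖R_L) = 26.51 × 4211/4541 = 24.6 V.

V ≈ 24.6 V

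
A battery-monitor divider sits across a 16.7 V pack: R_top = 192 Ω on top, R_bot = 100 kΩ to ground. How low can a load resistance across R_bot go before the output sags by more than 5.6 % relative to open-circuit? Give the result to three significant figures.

Output resistance R_th = R_top‖R_bot = (192 × 100000)/100200 = 191.6 Ω.
The fractional drop is R_th/(R_th + R_L); requiring this ≤ 0.0560 gives R_L ≥ R_th(1/0.0560 − 1) = 191.6 × 16.86 = 3.23 kΩ.

R_L(min) ≈ 3.23 kΩ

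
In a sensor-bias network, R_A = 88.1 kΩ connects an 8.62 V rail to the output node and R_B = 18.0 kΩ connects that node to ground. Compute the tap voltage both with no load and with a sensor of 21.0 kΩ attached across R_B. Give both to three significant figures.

Open-circuit: V = 8.62 × 18.0/(88.1 + 18.0) = 1.46 V.
With the load, R_B becomes R_B‖R_L = 9.692 kΩ, so V = 8.62 × 9.692/97.79 = 0.854 V.

Unloaded: 1.46 V; loaded: 0.854 V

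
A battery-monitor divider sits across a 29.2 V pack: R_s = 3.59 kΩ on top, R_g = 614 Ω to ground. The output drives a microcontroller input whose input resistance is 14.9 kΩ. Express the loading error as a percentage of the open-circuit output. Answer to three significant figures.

The divider's output (Thévenin) resistance is R_s‖R_g = 524.3 Ω.
Fractional drop under load = R_th/(R_th + R_L) = 524.3 / (524.3 + 14900) = 0.03399.
So the output falls by 3.40 %.

3.40 %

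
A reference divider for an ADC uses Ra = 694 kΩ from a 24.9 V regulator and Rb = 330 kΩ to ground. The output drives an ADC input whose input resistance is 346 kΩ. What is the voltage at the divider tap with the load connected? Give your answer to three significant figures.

V_out ≈ 4.87 V

The load sits in parallel with Rb: Rb‖R_L = (330 × 346) / (330 + 346) = 168.9 kΩ.
V_out = 24.9 × 168.9 / (694 + 168.9) = 24.9 × 168.9/862.9 = 4.87 V.
(Unloaded it would have been 8.02 V.)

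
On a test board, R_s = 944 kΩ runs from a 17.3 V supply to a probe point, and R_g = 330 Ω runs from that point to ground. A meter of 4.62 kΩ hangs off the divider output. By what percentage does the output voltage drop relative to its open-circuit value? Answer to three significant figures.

The divider's output (Thévenin) resistance is R_s‖R_g = 329.9 Ω.
Fractional drop under load = R_th/(R_th + R_L) = 329.9 / (329.9 + 4620) = 0.06664.
So the output falls by 6.66 %.

6.66 %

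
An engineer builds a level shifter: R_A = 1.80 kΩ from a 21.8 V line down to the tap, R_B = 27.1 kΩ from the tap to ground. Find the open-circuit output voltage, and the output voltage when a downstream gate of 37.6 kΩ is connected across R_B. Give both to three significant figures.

Unloaded: 20.4 V; loaded: 19.6 V

Open-circuit: V = 21.8 × 27.1/(1.80 + 27.1) = 20.4 V.
With the load, R_B becomes R_B‖R_L = 15.75 kΩ, so V = 21.8 × 15.75/17.55 = 19.6 V.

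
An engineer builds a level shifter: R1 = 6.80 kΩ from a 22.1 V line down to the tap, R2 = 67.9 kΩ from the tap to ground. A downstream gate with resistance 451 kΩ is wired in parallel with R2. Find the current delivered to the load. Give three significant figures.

I_L ≈ 0.0439 mA

R2‖R_L = 59.02 kΩ; V_out = 22.1 × 59.02/65.82 = 19.82 V.
I_L = V_out / R_L = 19.82 / 451 kΩ = 0.0439 mA.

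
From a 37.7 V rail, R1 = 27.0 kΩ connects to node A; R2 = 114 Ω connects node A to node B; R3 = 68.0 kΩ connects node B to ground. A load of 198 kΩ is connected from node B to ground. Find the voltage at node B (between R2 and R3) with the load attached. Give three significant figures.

At node B, R3 is in parallel with the load: R3‖R_L = 50620 Ω.
Below node A the resistance is R2 + (R3‖R_L) = 50730 Ω, so V_A = 37.7 × 50730/77730 = 24.60 V.
Then V_B = V_A × (R3‖R_L)/(R2 + R3‖R_L) = 24.60 × 50620/50730 = 24.5 V.

V ≈ 24.5 V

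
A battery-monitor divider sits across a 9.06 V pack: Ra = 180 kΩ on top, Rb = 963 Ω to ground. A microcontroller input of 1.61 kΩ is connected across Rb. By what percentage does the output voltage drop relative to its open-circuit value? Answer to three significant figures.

37.3 %

Unloaded V = 9.06 × 963/181000 = 0.04821 V.
Loaded: Rb‖R_L = 602.6 Ω, giving V = 9.06 × 602.6/180600 = 0.03023 V.
Drop = (0.04821 − 0.03023) / 0.04821 = 37.3 %.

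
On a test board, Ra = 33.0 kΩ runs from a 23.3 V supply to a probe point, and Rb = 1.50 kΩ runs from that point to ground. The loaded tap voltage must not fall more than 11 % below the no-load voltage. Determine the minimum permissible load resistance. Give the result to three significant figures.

Output resistance R_th = Ra‖Rb = (33.0 × 1.50)/34.50 = 1.435 kΩ.
The fractional drop is R_th/(R_th + R_L); requiring this ≤ 0.110 gives R_L ≥ R_th(1/0.110 − 1) = 1.435 × 8.091 = 11.6 kΩ.

R_L(min) ≈ 11.6 kΩ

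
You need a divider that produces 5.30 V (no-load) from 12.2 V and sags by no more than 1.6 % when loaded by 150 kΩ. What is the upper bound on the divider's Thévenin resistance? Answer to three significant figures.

Loading drop = R_th/(R_th + R_L) ≤ 0.0160, so R_th ≤ R_L · ε/(1−ε) = 150 kΩ × 0.0160/0.9840 = 2.44 kΩ.
(Any R1, R2 with R2/(R1+R2) = 0.434 and R1‖R2 ≤ 2.44 kΩ will meet the spec.)

R_th ≤ 2.44 kΩ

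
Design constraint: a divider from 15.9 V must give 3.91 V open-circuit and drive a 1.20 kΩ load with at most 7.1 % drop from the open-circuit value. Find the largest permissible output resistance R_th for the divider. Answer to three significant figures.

R_th ≤ 91.7 Ω

Loading drop = R_th/(R_th + R_L) ≤ 0.0710, so R_th ≤ R_L · ε/(1−ε) = 1.20 kΩ × 0.0710/0.9290 = 91.7 Ω.
(Any R1, R2 with R2/(R1+R2) = 0.246 and R1‖R2 ≤ 91.7 Ω will meet the spec.)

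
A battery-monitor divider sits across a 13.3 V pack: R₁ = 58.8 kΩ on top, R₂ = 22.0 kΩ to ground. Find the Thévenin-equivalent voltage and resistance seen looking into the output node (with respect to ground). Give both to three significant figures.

V_th = 3.62 V, R_th = 16.0 kΩ

V_th is the open-circuit tap voltage: 13.3 × 22.0/(58.8 + 22.0) = 3.62 V.
With the supply zeroed, R₁ and R₂ appear in parallel from the tap: R_th = R₁‖R₂ = (58.8 × 22.0)/80.80 = 16.0 kΩ.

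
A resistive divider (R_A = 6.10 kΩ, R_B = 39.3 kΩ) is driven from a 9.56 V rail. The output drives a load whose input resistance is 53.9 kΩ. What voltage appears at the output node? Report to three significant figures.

V_out ≈ 7.54 V

The load sits in parallel with R_B: R_B‖R_L = (39.3 × 53.9) / (39.3 + 53.9) = 22.73 kΩ.
V_out = 9.56 × 22.73 / (6.10 + 22.73) = 9.56 × 22.73/28.83 = 7.54 V.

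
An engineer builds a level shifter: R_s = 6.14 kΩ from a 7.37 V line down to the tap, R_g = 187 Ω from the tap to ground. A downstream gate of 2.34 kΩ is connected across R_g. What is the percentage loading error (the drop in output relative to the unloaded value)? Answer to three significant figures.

7.20 %

The divider's output (Thévenin) resistance is R_s‖R_g = 181.5 Ω.
Fractional drop under load = R_th/(R_th + R_L) = 181.5 / (181.5 + 2340) = 0.07197.
So the output falls by 7.20 %.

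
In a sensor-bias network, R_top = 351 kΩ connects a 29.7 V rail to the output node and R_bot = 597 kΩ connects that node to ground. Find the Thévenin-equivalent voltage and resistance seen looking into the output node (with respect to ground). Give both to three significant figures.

V_th is the open-circuit tap voltage: 29.7 × 597/(351 + 597) = 18.7 V.
With the supply zeroed, R_top and R_bot appear in parallel from the tap: R_th = R_top‖R_bot = (351 × 597)/948.0 = 221 kΩ.

V_th = 18.7 V, R_th = 221 kΩ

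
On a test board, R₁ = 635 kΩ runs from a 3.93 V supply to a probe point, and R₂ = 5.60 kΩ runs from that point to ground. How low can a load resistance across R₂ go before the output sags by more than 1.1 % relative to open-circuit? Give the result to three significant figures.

R_L(min) ≈ 499 kΩ

Output resistance R_th = R₁‖R₂ = (635 × 5.60)/640.6 = 5.551 kΩ.
The fractional drop is R_th/(R_th + R_L); requiring this ≤ 0.0110 gives R_L ≥ R_th(1/0.0110 − 1) = 5.551 × 89.91 = 499 kΩ.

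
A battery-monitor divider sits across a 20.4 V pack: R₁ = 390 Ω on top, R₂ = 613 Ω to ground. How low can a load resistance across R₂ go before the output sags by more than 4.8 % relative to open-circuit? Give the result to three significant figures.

Output resistance R_th = R₁‖R₂ = (390 × 613)/1003 = 238.4 Ω.
The fractional drop is R_th/(R_th + R_L); requiring this ≤ 0.0480 gives R_L ≥ R_th(1/0.0480 − 1) = 238.4 × 19.83 = 4.73 kΩ.

R_L(min) ≈ 4.73 kΩ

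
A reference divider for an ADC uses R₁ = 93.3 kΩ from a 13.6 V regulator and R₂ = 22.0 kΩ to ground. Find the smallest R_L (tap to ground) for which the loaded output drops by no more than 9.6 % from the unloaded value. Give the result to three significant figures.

Output resistance R_th = R₁‖R₂ = (93.3 × 22.0)/115.3 = 17.80 kΩ.
The fractional drop is R_th/(R_th + R_L); requiring this ≤ 0.0960 gives R_L ≥ R_th(1/0.0960 − 1) = 17.80 × 9.417 = 168 kΩ.

R_L(min) ≈ 168 kΩ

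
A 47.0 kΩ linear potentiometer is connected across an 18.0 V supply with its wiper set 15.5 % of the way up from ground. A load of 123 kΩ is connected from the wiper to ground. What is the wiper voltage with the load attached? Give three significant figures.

V ≈ 2.66 V

The wiper splits the pot into (1−α)R = 39.72 kΩ above and αR = 7.285 kΩ below.
Lower section ‖ load = 6.878 kΩ.
V_wiper = 18.0 × 6.878/(39.72 + 6.878) = 2.66 V.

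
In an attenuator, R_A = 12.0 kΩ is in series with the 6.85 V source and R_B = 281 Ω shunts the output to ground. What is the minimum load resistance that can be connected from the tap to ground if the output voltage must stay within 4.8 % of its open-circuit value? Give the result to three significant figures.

Output resistance R_th = R_A‖R_B = (12000 × 281)/12280 = 274.6 Ω.
The fractional drop is R_th/(R_th + R_L); requiring this ≤ 0.0480 gives R_L ≥ R_th(1/0.0480 − 1) = 274.6 × 19.83 = 5.45 kΩ.

R_L(min) ≈ 5.45 kΩ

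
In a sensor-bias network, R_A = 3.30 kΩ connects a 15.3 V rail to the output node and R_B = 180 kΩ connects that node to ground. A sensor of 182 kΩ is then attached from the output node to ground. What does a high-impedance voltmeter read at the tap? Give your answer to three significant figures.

V_out ≈ 14.8 V

The load sits in parallel with R_B: R_B‖R_L = (180 × 182) / (180 + 182) = 90.50 kΩ.
V_out = 15.3 × 90.50 / (3.30 + 90.50) = 15.3 × 90.50/93.80 = 14.8 V.
(Unloaded it would have been 15.0 V.)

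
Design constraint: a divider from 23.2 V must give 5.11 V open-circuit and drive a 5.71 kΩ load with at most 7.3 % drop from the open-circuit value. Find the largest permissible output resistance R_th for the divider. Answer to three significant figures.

Loading drop = R_th/(R_th + R_L) ≤ 0.0730, so R_th ≤ R_L · ε/(1−ε) = 5.71 kΩ × 0.0730/0.9270 = 450 Ω.

R_th ≤ 450 Ω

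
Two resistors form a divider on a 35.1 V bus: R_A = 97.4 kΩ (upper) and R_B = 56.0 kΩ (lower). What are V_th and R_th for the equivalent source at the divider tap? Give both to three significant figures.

V_th = 12.8 V, R_th = 35.6 kΩ

V_th is the open-circuit tap voltage: 35.1 × 56.0/(97.4 + 56.0) = 12.8 V.
With the supply zeroed, R_A and R_B appear in parallel from the tap: R_th = R_A‖R_B = (97.4 × 56.0)/153.4 = 35.6 kΩ.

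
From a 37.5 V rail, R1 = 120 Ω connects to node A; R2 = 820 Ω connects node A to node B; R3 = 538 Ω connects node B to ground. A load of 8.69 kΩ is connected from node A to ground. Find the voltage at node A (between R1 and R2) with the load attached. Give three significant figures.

V ≈ 34.0 V

Below node A the series string R2+R3 = 1358 Ω sits in parallel with the 8690 Ω load: 1174 Ω.
V_A = 37.5 × 1174/(120 + 1174) = 34.0 V.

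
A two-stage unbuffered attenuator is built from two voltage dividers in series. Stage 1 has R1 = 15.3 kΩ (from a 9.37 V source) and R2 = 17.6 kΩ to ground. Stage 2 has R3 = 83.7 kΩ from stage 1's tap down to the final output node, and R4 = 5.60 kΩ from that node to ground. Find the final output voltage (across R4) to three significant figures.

V_out ≈ 0.288 V

Stage 2 presents R3+R4 = 89.30 kΩ as a load on stage 1's tap.
Stage 1's lower leg becomes R2‖(R3+R4) = 14.70 kΩ, so V_mid = 9.37 × 14.70/30.00 = 4.592 V.
Stage 2 is itself unloaded: V_out = V_mid × R4/(R3+R4) = 4.592 × 5.60/89.30 = 0.288 V.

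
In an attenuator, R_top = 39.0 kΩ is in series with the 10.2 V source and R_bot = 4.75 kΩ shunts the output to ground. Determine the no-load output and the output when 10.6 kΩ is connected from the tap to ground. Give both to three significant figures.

Open-circuit: V = 10.2 × 4.75/(39.0 + 4.75) = 1.11 V.
With the load, R_bot becomes R_bot‖R_L = 3.280 kΩ, so V = 10.2 × 3.280/42.28 = 0.791 V.

Unloaded: 1.11 V; loaded: 0.791 V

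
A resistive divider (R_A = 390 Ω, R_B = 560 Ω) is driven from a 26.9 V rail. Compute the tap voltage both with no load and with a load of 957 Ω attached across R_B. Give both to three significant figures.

Unloaded: 15.9 V; loaded: 12.8 V

Open-circuit: V = 26.9 × 560/(390 + 560) = 15.9 V.
With the load, R_B becomes R_B‖R_L = 353.3 Ω, so V = 26.9 × 353.3/743.3 = 12.8 V.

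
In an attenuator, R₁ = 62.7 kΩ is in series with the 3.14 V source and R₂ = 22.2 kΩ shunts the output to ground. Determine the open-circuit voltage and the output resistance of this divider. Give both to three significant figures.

V_th = 0.821 V, R_th = 16.4 kΩ

V_th is the open-circuit tap voltage: 3.14 × 22.2/(62.7 + 22.2) = 0.821 V.
With the supply zeroed, R₁ and R₂ appear in parallel from the tap: R_th = R₁‖R₂ = (62.7 × 22.2)/84.90 = 16.4 kΩ.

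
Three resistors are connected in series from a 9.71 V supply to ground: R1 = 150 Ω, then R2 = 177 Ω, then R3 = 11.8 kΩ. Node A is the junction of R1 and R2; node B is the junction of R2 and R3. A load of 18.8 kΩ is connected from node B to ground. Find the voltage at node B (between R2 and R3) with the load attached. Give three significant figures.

At node B, R3 is in parallel with the load: R3‖R_L = 7250 Ω.
Below node A the resistance is R2 + (R3‖R_L) = 7427 Ω, so V_A = 9.71 × 7427/7577 = 9.518 V.
Then V_B = V_A × (R3‖R_L)/(R2 + R3‖R_L) = 9.518 × 7250/7427 = 9.29 V.

V ≈ 9.29 V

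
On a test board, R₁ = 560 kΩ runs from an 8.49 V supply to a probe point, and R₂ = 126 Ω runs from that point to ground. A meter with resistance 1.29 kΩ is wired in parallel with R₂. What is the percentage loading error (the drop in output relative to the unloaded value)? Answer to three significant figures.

Unloaded V = 8.49 × 126/560100 = 0.0019098 V.
Loaded: R₂‖R_L = 114.8 Ω, giving V = 8.49 × 114.8/560100 = 0.0017399 V.
Drop = (0.0019098 − 0.0017399) / 0.0019098 = 8.90 %.

8.90 %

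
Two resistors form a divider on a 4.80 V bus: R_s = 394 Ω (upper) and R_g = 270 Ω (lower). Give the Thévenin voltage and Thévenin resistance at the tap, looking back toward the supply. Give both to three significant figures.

V_th is the open-circuit tap voltage: 4.80 × 270/(394 + 270) = 1.95 V.
With the supply zeroed, R_s and R_g appear in parallel from the tap: R_th = R_s‖R_g = (394 × 270)/664.0 = 160 Ω.

V_th = 1.95 V, R_th = 160 Ω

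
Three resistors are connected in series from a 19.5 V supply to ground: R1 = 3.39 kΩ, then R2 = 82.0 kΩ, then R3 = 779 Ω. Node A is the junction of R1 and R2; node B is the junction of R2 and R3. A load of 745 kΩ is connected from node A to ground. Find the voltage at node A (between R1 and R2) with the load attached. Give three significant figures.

V ≈ 18.7 V

Below node A the series string R2+R3 = 82780 Ω sits in parallel with the 745000 Ω load: 74500 Ω.
V_A = 19.5 × 74500/(3390 + 74500) = 18.7 V.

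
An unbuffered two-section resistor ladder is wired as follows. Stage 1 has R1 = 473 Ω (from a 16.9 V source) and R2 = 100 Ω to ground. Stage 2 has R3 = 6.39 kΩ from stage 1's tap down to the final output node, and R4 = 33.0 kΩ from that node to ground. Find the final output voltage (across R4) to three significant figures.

V_out ≈ 2.47 V

Stage 2 presents R3+R4 = 39390 Ω as a load on stage 1's tap.
Stage 1's lower leg becomes R2‖(R3+R4) = 99.75 Ω, so V_mid = 16.9 × 99.75/572.7 = 2.943 V.
Stage 2 is itself unloaded: V_out = V_mid × R4/(R3+R4) = 2.943 × 33000/39390 = 2.47 V.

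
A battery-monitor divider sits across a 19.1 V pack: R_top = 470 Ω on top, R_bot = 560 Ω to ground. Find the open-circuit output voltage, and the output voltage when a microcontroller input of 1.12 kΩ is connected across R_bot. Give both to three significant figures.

Open-circuit: V = 19.1 × 560/(470 + 560) = 10.4 V.
With the load, R_bot becomes R_bot‖R_L = 373.3 Ω, so V = 19.1 × 373.3/843.3 = 8.46 V.

Unloaded: 10.4 V; loaded: 8.46 V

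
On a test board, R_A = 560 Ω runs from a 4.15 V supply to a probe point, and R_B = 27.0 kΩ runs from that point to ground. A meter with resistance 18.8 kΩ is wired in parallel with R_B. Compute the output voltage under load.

V_out ≈ 3.95 V

The load sits in parallel with R_B: R_B‖R_L = (27000 × 18800) / (27000 + 18800) = 11080 Ω.
V_out = 4.15 × 11080 / (560 + 11080) = 4.15 × 11080/11640 = 3.95 V.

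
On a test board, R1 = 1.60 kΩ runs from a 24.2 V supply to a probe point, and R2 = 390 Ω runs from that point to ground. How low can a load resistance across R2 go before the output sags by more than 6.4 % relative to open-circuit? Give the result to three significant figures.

Output resistance R_th = R1‖R2 = (1600 × 390)/1990 = 313.6 Ω.
The fractional drop is R_th/(R_th + R_L); requiring this ≤ 0.0640 gives R_L ≥ R_th(1/0.0640 − 1) = 313.6 × 14.62 = 4.59 kΩ.

R_L(min) ≈ 4.59 kΩ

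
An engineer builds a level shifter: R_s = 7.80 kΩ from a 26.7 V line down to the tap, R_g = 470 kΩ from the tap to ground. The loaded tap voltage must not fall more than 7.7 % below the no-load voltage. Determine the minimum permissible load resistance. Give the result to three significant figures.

Output resistance R_th = R_s‖R_g = (7.80 × 470)/477.8 = 7.673 kΩ.
The fractional drop is R_th/(R_th + R_L); requiring this ≤ 0.0770 gives R_L ≥ R_th(1/0.0770 − 1) = 7.673 × 11.99 = 92.0 kΩ.

R_L(min) ≈ 92.0 kΩ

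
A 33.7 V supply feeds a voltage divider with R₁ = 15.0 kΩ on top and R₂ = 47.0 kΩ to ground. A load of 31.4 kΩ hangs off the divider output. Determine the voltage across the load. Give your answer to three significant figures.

V_out ≈ 18.8 V

The load sits in parallel with R₂: R₂‖R_L = (47.0 × 31.4) / (47.0 + 31.4) = 18.82 kΩ.
V_out = 33.7 × 18.82 / (15.0 + 18.82) = 33.7 × 18.82/33.82 = 18.8 V.
(Unloaded it would have been 25.5 V.)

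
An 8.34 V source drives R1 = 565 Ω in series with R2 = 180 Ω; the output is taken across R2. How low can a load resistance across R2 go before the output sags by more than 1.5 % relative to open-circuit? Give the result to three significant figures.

Output resistance R_th = R1‖R2 = (565 × 180)/745.0 = 136.5 Ω.
The fractional drop is R_th/(R_th + R_L); requiring this ≤ 0.0150 gives R_L ≥ R_th(1/0.0150 − 1) = 136.5 × 65.67 = 8.96 kΩ.

R_L(min) ≈ 8.96 kΩ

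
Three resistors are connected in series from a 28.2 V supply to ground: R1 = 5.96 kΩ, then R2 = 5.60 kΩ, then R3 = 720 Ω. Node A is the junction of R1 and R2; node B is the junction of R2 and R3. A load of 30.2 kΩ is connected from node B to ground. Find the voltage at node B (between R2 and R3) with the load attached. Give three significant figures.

At node B, R3 is in parallel with the load: R3‖R_L = 703.2 Ω.
Below node A the resistance is R2 + (R3‖R_L) = 6303 Ω, so V_A = 28.2 × 6303/12260 = 14.49 V.
Then V_B = V_A × (R3‖R_L)/(R2 + R3‖R_L) = 14.49 × 703.2/6303 = 1.62 V.

V ≈ 1.62 V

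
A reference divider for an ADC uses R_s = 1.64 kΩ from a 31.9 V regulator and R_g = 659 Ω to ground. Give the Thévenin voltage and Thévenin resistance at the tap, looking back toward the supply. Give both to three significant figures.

V_th is the open-circuit tap voltage: 31.9 × 659/(1640 + 659) = 9.14 V.
With the supply zeroed, R_s and R_g appear in parallel from the tap: R_th = R_s‖R_g = (1640 × 659)/2299 = 470 Ω.

V_th = 9.14 V, R_th = 470 Ω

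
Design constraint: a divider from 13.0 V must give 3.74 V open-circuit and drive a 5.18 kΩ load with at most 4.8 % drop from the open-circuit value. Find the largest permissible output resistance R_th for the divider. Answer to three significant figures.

R_th ≤ 261 Ω

Loading drop = R_th/(R_th + R_L) ≤ 0.0480, so R_th ≤ R_L · ε/(1−ε) = 5.18 kΩ × 0.0480/0.9520 = 261 Ω.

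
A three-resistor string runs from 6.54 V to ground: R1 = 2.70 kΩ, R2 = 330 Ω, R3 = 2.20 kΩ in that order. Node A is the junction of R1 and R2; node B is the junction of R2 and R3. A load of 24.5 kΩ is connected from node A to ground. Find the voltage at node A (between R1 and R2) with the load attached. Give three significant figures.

V ≈ 3.00 V

Below node A the series string R2+R3 = 2530 Ω sits in parallel with the 24500 Ω load: 2293 Ω.
V_A = 6.54 × 2293/(2700 + 2293) = 3.00 V.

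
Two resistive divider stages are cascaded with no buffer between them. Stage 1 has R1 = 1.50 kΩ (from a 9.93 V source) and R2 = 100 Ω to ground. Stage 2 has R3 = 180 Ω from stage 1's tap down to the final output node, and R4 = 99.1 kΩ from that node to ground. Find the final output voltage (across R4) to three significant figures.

V_out ≈ 0.619 V

Stage 2 presents R3+R4 = 99280 Ω as a load on stage 1's tap.
Stage 1's lower leg becomes R2‖(R3+R4) = 99.90 Ω, so V_mid = 9.93 × 99.90/1600 = 0.6200 V.
Stage 2 is itself unloaded: V_out = V_mid × R4/(R3+R4) = 0.6200 × 99100/99280 = 0.619 V.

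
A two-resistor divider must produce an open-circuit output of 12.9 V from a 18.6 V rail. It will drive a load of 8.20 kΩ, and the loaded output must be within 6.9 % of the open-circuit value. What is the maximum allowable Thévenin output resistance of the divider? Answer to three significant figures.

Loading drop = R_th/(R_th + R_L) ≤ 0.0690, so R_th ≤ R_L · ε/(1−ε) = 8.20 kΩ × 0.0690/0.9310 = 608 Ω.
(Any R1, R2 with R2/(R1+R2) = 0.694 and R1‖R2 ≤ 608 Ω will meet the spec.)

R_th ≤ 608 Ω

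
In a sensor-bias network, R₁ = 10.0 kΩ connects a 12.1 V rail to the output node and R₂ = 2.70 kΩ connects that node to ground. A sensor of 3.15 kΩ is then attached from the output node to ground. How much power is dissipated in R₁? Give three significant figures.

Total resistance from the source is R₁ + (R₂‖R_L) = 11.45 kΩ, so I = 12.1/11.45 kΩ = 1.056 mA.
P = I²·R₁ = (1.056 mA)² × 10.0 kΩ = 11.2 mW.

P ≈ 11.2 mW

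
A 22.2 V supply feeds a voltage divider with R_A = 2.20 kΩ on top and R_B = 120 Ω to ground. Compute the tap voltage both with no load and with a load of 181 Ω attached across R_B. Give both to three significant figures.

Unloaded: 1.15 V; loaded: 0.705 V

Open-circuit: V = 22.2 × 120/(2200 + 120) = 1.15 V.
With the load, R_B becomes R_B‖R_L = 72.16 Ω, so V = 22.2 × 72.16/2272 = 0.705 V.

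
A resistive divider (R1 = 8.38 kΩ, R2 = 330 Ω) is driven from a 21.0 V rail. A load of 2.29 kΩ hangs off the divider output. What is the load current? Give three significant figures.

R2‖R_L = 288.4 Ω; V_out = 21.0 × 288.4/8668 = 0.6988 V.
I_L = V_out / R_L = 0.6988 / 2.29 kΩ = 0.305 mA.

I_L ≈ 0.305 mA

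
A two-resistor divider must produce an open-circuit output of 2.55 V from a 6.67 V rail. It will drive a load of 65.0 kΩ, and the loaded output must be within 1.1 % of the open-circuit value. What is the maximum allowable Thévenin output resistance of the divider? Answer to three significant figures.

R_th ≤ 723 Ω

Loading drop = R_th/(R_th + R_L) ≤ 0.0110, so R_th ≤ R_L · ε/(1−ε) = 65.0 kΩ × 0.0110/0.9890 = 723 Ω.
(Any R1, R2 with R2/(R1+R2) = 0.382 and R1‖R2 ≤ 723 Ω will meet the spec.)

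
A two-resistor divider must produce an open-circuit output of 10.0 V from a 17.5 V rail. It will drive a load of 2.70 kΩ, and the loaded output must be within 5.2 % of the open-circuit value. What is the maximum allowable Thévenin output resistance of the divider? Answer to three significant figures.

Loading drop = R_th/(R_th + R_L) ≤ 0.0520, so R_th ≤ R_L · ε/(1−ε) = 2.70 kΩ × 0.0520/0.9480 = 148 Ω.
(Any R1, R2 with R2/(R1+R2) = 0.571 and R1‖R2 ≤ 148 Ω will meet the spec.)

R_th ≤ 148 Ω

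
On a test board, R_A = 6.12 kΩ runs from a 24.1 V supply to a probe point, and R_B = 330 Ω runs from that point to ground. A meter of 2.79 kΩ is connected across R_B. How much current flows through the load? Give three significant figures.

I_L ≈ 0.397 mA

R_B‖R_L = 295.1 Ω; V_out = 24.1 × 295.1/6415 = 1.109 V.
I_L = V_out / R_L = 1.109 / 2.79 kΩ = 0.397 mA.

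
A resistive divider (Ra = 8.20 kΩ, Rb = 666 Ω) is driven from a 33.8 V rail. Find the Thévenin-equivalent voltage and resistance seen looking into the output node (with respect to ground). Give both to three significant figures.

V_th is the open-circuit tap voltage: 33.8 × 666/(8200 + 666) = 2.54 V.
With the supply zeroed, Ra and Rb appear in parallel from the tap: R_th = Ra‖Rb = (8200 × 666)/8866 = 616 Ω.

V_th = 2.54 V, R_th = 616 Ω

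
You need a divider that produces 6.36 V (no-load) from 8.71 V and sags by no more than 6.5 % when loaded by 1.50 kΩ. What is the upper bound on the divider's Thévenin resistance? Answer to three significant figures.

R_th ≤ 104 Ω

Loading drop = R_th/(R_th + R_L) ≤ 0.0650, so R_th ≤ R_L · ε/(1−ε) = 1.50 kΩ × 0.0650/0.9350 = 104 Ω.
(Any R1, R2 with R2/(R1+R2) = 0.730 and R1‖R2 ≤ 104 Ω will meet the spec.)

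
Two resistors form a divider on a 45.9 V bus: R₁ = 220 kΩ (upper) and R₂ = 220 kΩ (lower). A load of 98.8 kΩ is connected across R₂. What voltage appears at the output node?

The load sits in parallel with R₂: R₂‖R_L = (220 × 98.8) / (220 + 98.8) = 68.18 kΩ.
V_out = 45.9 × 68.18 / (220 + 68.18) = 45.9 × 68.18/288.2 = 10.9 V.

V_out ≈ 10.9 V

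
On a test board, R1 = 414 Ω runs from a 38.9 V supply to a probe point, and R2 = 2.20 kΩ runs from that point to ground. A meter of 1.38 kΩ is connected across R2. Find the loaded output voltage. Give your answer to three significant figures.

The load sits in parallel with R2: R2‖R_L = (2200 × 1380) / (2200 + 1380) = 848.0 Ω.
V_out = 38.9 × 848.0 / (414 + 848.0) = 38.9 × 848.0/1262 = 26.1 V.
(Unloaded it would have been 32.7 V.)

V_out ≈ 26.1 V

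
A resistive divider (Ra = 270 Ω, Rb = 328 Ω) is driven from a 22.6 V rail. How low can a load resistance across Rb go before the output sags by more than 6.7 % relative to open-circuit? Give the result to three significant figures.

R_L(min) ≈ 2.06 kΩ

Output resistance R_th = Ra‖Rb = (270 × 328)/598.0 = 148.1 Ω.
The fractional drop is R_th/(R_th + R_L); requiring this ≤ 0.0670 gives R_L ≥ R_th(1/0.0670 − 1) = 148.1 × 13.93 = 2.06 kΩ.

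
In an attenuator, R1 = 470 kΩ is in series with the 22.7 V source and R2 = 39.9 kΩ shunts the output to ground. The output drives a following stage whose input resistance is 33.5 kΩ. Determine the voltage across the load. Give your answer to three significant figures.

V_out ≈ 0.847 V

The load sits in parallel with R2: R2‖R_L = (39.9 × 33.5) / (39.9 + 33.5) = 18.21 kΩ.
V_out = 22.7 × 18.21 / (470 + 18.21) = 22.7 × 18.21/488.2 = 0.847 V.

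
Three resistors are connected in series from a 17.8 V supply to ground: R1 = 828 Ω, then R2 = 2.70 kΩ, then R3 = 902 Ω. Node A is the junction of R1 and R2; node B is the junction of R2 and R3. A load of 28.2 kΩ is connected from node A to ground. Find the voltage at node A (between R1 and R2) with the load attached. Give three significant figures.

V ≈ 14.1 V

Below node A the series string R2+R3 = 3602 Ω sits in parallel with the 28200 Ω load: 3194 Ω.
V_A = 17.8 × 3194/(828 + 3194) = 14.1 V.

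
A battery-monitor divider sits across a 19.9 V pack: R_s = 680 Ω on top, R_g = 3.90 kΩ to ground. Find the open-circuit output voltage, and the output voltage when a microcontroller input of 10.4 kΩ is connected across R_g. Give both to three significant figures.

Unloaded: 16.9 V; loaded: 16.1 V

Open-circuit: V = 19.9 × 3900/(680 + 3900) = 16.9 V.
With the load, R_g becomes R_g‖R_L = 2836 Ω, so V = 19.9 × 2836/3516 = 16.1 V.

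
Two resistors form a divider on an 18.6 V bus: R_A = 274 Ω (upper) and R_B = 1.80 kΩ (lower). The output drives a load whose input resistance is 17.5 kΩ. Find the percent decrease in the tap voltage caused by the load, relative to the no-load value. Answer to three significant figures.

The divider's output (Thévenin) resistance is R_A‖R_B = 237.8 Ω.
Fractional drop under load = R_th/(R_th + R_L) = 237.8 / (237.8 + 17500) = 0.01341.
So the output falls by 1.34 %.

1.34 %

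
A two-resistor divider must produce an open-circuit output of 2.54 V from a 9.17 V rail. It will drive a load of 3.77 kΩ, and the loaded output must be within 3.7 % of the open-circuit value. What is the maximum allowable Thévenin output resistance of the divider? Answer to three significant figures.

R_th ≤ 145 Ω

Loading drop = R_th/(R_th + R_L) ≤ 0.0370, so R_th ≤ R_L · ε/(1−ε) = 3.77 kΩ × 0.0370/0.9630 = 145 Ω.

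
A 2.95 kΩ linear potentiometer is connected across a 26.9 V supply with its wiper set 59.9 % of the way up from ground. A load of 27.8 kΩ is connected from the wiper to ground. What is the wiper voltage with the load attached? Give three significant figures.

The wiper splits the pot into (1−α)R = 1.183 kΩ above and αR = 1.767 kΩ below.
Lower section ‖ load = 1.661 kΩ.
V_wiper = 26.9 × 1.661/(1.183 + 1.661) = 15.7 V.

V ≈ 15.7 V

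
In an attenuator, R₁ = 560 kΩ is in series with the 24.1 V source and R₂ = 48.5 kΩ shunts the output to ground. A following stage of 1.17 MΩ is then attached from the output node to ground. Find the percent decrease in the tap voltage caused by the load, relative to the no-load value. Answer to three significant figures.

The divider's output (Thévenin) resistance is R₁‖R₂ = 44.63 kΩ.
Fractional drop under load = R_th/(R_th + R_L) = 44.63 / (44.63 + 1170) = 0.03675.
So the output falls by 3.67 %.

3.67 %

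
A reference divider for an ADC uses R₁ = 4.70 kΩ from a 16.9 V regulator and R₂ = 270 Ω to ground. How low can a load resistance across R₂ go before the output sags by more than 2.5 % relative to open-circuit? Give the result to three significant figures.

Output resistance R_th = R₁‖R₂ = (4700 × 270)/4970 = 255.3 Ω.
The fractional drop is R_th/(R_th + R_L); requiring this ≤ 0.0250 gives R_L ≥ R_th(1/0.0250 − 1) = 255.3 × 39.00 = 9.96 kΩ.

R_L(min) ≈ 9.96 kΩ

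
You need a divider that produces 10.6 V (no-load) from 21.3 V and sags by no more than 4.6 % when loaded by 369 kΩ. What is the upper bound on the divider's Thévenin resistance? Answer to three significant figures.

R_th ≤ 17.8 kΩ

Loading drop = R_th/(R_th + R_L) ≤ 0.0460, so R_th ≤ R_L · ε/(1−ε) = 369 kΩ × 0.0460/0.9540 = 17.8 kΩ.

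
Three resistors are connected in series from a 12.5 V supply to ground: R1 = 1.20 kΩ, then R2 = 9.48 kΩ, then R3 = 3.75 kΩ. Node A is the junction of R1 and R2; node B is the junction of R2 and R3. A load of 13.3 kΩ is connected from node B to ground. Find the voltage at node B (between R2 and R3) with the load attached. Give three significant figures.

V ≈ 2.69 V

At node B, R3 is in parallel with the load: R3‖R_L = 2.925 kΩ.
Below node A the resistance is R2 + (R3‖R_L) = 12.41 kΩ, so V_A = 12.5 × 12.41/13.61 = 11.40 V.
Then V_B = V_A × (R3‖R_L)/(R2 + R3‖R_L) = 11.40 × 2.925/12.41 = 2.69 V.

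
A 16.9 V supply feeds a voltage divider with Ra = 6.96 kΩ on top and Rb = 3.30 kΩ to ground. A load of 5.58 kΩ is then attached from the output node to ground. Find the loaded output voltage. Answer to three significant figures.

V_out ≈ 3.88 V

The load sits in parallel with Rb: Rb‖R_L = (3.30 × 5.58) / (3.30 + 5.58) = 2.074 kΩ.
V_out = 16.9 × 2.074 / (6.96 + 2.074) = 16.9 × 2.074/9.034 = 3.88 V.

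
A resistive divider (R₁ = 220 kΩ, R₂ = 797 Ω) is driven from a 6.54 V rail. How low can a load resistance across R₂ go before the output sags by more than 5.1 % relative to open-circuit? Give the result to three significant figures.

R_L(min) ≈ 14.8 kΩ

Output resistance R_th = R₁‖R₂ = (220000 × 797)/220800 = 794.1 Ω.
The fractional drop is R_th/(R_th + R_L); requiring this ≤ 0.0510 gives R_L ≥ R_th(1/0.0510 − 1) = 794.1 × 18.61 = 14.8 kΩ.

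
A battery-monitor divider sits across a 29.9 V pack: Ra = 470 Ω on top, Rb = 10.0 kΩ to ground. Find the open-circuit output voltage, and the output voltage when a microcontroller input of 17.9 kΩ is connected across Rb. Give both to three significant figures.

Unloaded: 28.6 V; loaded: 27.9 V

Open-circuit: V = 29.9 × 10000/(470 + 10000) = 28.6 V.
With the load, Rb becomes Rb‖R_L = 6416 Ω, so V = 29.9 × 6416/6886 = 27.9 V.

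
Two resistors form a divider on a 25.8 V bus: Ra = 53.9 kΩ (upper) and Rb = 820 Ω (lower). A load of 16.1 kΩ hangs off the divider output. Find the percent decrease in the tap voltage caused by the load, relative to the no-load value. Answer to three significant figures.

4.78 %

The divider's output (Thévenin) resistance is Ra‖Rb = 807.7 Ω.
Fractional drop under load = R_th/(R_th + R_L) = 807.7 / (807.7 + 16100) = 0.04777.
So the output falls by 4.78 %.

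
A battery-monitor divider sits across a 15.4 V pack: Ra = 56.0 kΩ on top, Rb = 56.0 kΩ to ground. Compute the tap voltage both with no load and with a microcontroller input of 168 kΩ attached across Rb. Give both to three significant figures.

Unloaded: 7.70 V; loaded: 6.60 V

Open-circuit: V = 15.4 × 56.0/(56.0 + 56.0) = 7.70 V.
With the load, Rb becomes Rb‖R_L = 42.00 kΩ, so V = 15.4 × 42.00/98.00 = 6.60 V.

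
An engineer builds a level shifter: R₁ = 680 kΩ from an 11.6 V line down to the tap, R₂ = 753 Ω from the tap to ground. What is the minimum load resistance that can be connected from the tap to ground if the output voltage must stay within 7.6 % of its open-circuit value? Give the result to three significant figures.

R_L(min) ≈ 9.14 kΩ

Output resistance R_th = R₁‖R₂ = (680000 × 753)/680800 = 752.2 Ω.
The fractional drop is R_th/(R_th + R_L); requiring this ≤ 0.0760 gives R_L ≥ R_th(1/0.0760 − 1) = 752.2 × 12.16 = 9.14 kΩ.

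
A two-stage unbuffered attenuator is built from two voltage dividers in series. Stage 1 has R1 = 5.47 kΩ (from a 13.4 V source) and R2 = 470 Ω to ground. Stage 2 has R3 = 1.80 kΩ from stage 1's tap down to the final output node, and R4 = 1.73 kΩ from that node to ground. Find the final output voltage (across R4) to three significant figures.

Stage 2 presents R3+R4 = 3530 Ω as a load on stage 1's tap.
Stage 1's lower leg becomes R2‖(R3+R4) = 414.8 Ω, so V_mid = 13.4 × 414.8/5885 = 0.9445 V.
Stage 2 is itself unloaded: V_out = V_mid × R4/(R3+R4) = 0.9445 × 1730/3530 = 0.463 V.

V_out ≈ 0.463 V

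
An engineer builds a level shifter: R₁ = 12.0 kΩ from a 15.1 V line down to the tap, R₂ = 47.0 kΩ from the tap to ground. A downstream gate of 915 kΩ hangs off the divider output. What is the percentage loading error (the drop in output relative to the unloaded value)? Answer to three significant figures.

1.03 %

The divider's output (Thévenin) resistance is R₁‖R₂ = 9.559 kΩ.
Fractional drop under load = R_th/(R_th + R_L) = 9.559 / (9.559 + 915) = 0.01034.
So the output falls by 1.03 %.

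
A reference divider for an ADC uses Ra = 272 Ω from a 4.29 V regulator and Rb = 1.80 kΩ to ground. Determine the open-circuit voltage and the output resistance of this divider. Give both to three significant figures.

V_th = 3.73 V, R_th = 236 Ω

V_th is the open-circuit tap voltage: 4.29 × 1800/(272 + 1800) = 3.73 V.
With the supply zeroed, Ra and Rb appear in parallel from the tap: R_th = Ra‖Rb = (272 × 1800)/2072 = 236 Ω.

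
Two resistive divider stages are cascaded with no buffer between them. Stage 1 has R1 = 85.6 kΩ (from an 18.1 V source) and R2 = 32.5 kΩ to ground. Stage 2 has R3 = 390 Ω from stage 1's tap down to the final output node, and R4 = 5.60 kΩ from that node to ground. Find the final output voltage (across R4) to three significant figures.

Stage 2 presents R3+R4 = 5990 Ω as a load on stage 1's tap.
Stage 1's lower leg becomes R2‖(R3+R4) = 5058 Ω, so V_mid = 18.1 × 5058/90660 = 1.010 V.
Stage 2 is itself unloaded: V_out = V_mid × R4/(R3+R4) = 1.010 × 5600/5990 = 0.944 V.

V_out ≈ 0.944 V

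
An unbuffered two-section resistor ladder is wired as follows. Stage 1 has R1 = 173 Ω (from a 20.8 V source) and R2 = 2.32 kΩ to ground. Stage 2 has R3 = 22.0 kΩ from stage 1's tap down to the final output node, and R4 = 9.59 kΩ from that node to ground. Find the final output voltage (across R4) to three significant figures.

V_out ≈ 5.85 V

Stage 2 presents R3+R4 = 31590 Ω as a load on stage 1's tap.
Stage 1's lower leg becomes R2‖(R3+R4) = 2161 Ω, so V_mid = 20.8 × 2161/2334 = 19.26 V.
Stage 2 is itself unloaded: V_out = V_mid × R4/(R3+R4) = 19.26 × 9590/31590 = 5.85 V.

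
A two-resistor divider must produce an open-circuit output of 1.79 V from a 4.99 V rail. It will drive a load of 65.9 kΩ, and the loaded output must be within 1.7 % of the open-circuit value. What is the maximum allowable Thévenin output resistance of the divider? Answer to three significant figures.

R_th ≤ 1.14 kΩ

Loading drop = R_th/(R_th + R_L) ≤ 0.0170, so R_th ≤ R_L · ε/(1−ε) = 65.9 kΩ × 0.0170/0.9830 = 1.14 kΩ.
(Any R1, R2 with R2/(R1+R2) = 0.359 and R1‖R2 ≤ 1.14 kΩ will meet the spec.)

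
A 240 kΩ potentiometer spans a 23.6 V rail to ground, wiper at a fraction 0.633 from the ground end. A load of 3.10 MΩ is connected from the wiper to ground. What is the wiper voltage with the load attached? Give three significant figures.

The wiper splits the pot into (1−α)R = 88.08 kΩ above and αR = 151.9 kΩ below.
Lower section ‖ load = 144.8 kΩ.
V_wiper = 23.6 × 144.8/(88.08 + 144.8) = 14.7 V.

V ≈ 14.7 V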